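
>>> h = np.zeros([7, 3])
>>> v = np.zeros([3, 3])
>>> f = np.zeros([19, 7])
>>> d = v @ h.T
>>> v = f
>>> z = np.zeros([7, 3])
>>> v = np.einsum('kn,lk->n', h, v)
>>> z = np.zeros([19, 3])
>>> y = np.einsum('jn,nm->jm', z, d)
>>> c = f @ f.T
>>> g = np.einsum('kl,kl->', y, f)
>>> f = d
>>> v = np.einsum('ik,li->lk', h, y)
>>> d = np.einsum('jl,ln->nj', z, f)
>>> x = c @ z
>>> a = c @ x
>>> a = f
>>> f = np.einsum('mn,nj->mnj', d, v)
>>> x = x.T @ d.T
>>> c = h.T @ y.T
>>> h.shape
(7, 3)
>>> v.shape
(19, 3)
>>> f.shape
(7, 19, 3)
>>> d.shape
(7, 19)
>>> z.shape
(19, 3)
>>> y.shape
(19, 7)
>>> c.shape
(3, 19)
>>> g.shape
()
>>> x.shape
(3, 7)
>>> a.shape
(3, 7)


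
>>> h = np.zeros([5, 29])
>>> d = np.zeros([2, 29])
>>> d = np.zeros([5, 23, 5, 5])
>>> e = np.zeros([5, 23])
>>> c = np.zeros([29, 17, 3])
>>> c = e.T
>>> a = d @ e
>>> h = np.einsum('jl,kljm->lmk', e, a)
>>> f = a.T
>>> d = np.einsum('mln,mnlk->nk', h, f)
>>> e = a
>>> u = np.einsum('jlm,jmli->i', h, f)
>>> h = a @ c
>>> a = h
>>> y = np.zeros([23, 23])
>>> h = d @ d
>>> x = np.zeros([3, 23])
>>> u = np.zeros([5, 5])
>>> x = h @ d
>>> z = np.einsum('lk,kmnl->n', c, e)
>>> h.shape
(5, 5)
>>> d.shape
(5, 5)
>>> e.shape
(5, 23, 5, 23)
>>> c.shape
(23, 5)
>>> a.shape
(5, 23, 5, 5)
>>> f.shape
(23, 5, 23, 5)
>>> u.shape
(5, 5)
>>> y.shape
(23, 23)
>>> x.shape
(5, 5)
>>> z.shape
(5,)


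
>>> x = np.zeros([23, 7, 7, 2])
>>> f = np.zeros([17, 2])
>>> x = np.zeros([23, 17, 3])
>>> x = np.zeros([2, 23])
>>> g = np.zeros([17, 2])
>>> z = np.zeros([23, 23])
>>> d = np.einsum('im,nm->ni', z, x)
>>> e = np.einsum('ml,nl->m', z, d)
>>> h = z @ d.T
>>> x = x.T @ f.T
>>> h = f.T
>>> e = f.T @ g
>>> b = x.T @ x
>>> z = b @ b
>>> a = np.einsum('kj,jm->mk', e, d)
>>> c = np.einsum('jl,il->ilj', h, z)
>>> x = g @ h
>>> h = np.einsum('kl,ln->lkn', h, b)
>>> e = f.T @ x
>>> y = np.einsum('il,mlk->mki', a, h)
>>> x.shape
(17, 17)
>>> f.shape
(17, 2)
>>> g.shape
(17, 2)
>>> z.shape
(17, 17)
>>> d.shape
(2, 23)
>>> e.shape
(2, 17)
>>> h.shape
(17, 2, 17)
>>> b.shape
(17, 17)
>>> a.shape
(23, 2)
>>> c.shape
(17, 17, 2)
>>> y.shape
(17, 17, 23)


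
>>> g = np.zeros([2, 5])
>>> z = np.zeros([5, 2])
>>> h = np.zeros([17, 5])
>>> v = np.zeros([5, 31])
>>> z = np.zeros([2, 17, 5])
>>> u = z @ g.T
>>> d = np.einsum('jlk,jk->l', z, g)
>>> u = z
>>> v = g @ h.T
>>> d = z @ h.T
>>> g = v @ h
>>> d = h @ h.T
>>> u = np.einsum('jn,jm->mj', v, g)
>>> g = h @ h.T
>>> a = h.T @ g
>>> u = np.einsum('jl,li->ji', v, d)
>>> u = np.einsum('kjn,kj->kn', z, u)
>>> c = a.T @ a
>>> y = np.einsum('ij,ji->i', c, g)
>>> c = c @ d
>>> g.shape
(17, 17)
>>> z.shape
(2, 17, 5)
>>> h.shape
(17, 5)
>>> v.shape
(2, 17)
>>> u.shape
(2, 5)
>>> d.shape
(17, 17)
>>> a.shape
(5, 17)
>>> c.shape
(17, 17)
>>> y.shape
(17,)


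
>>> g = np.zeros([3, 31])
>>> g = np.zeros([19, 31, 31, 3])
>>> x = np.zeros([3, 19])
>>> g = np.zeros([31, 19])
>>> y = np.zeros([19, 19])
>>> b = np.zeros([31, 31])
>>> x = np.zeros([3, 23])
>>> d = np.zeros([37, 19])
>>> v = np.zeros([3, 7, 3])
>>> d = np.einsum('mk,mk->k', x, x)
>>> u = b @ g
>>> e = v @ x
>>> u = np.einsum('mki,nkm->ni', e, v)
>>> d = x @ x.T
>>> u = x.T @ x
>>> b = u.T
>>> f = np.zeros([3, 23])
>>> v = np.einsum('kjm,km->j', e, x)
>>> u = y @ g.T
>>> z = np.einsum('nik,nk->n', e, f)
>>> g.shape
(31, 19)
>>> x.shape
(3, 23)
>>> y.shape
(19, 19)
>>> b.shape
(23, 23)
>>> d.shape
(3, 3)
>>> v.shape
(7,)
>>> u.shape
(19, 31)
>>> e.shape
(3, 7, 23)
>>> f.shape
(3, 23)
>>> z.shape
(3,)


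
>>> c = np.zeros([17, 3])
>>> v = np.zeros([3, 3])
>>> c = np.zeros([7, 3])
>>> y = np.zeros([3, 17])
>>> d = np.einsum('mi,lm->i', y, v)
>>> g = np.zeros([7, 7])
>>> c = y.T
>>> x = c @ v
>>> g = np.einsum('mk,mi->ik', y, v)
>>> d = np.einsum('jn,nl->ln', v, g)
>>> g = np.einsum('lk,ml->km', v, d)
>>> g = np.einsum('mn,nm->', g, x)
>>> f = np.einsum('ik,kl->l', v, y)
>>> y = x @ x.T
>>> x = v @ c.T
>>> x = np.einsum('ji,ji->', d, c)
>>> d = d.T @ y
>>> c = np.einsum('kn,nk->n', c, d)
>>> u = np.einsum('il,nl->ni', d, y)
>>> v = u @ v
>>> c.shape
(3,)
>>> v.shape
(17, 3)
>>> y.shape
(17, 17)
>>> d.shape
(3, 17)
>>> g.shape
()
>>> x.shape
()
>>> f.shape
(17,)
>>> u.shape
(17, 3)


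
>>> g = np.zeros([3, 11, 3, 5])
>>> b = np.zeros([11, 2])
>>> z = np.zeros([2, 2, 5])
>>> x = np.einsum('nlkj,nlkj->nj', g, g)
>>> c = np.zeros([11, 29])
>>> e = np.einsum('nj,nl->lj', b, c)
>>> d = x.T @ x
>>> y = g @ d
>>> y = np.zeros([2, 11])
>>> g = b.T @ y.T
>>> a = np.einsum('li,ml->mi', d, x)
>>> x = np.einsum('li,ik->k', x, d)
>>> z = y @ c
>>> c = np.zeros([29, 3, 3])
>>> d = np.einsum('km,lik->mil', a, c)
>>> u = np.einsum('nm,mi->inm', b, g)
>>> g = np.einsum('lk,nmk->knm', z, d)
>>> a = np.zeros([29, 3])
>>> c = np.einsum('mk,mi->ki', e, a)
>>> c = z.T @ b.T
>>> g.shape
(29, 5, 3)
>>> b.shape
(11, 2)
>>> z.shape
(2, 29)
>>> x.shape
(5,)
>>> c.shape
(29, 11)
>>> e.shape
(29, 2)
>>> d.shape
(5, 3, 29)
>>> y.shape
(2, 11)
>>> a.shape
(29, 3)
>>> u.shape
(2, 11, 2)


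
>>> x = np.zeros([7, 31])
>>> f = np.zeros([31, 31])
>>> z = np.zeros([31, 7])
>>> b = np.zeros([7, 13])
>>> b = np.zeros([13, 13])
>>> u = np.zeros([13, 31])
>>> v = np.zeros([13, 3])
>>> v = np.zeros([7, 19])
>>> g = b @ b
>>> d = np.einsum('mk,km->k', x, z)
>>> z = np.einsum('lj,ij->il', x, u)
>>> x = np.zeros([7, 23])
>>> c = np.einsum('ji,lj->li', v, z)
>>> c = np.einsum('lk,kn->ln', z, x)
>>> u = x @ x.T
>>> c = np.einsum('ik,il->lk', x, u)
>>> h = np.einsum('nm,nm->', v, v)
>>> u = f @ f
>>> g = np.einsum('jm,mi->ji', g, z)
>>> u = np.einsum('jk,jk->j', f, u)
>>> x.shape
(7, 23)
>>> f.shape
(31, 31)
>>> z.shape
(13, 7)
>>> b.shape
(13, 13)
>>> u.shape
(31,)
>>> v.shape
(7, 19)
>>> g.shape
(13, 7)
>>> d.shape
(31,)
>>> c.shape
(7, 23)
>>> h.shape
()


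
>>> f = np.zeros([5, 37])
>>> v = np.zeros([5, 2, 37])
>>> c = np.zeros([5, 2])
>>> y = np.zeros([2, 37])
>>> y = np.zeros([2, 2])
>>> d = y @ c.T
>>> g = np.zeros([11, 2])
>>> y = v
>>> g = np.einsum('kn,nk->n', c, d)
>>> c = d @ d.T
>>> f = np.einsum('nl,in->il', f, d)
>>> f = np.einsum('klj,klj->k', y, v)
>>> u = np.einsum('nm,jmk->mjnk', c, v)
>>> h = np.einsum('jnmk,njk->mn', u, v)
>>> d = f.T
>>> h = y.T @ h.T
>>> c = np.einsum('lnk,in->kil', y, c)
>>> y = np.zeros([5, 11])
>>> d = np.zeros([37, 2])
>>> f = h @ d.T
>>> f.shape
(37, 2, 37)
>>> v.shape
(5, 2, 37)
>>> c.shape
(37, 2, 5)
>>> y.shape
(5, 11)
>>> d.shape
(37, 2)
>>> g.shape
(2,)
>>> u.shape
(2, 5, 2, 37)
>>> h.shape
(37, 2, 2)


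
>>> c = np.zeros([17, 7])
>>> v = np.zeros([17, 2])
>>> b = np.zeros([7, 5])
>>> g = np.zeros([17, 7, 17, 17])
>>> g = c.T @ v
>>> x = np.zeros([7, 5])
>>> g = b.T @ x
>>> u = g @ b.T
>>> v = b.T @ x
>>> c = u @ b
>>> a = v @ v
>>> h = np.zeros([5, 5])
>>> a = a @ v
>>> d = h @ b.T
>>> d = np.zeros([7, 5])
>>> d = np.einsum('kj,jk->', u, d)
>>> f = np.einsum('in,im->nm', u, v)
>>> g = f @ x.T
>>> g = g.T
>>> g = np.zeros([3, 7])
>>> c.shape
(5, 5)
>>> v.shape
(5, 5)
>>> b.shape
(7, 5)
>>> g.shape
(3, 7)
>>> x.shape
(7, 5)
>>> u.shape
(5, 7)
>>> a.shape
(5, 5)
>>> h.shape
(5, 5)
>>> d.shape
()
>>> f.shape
(7, 5)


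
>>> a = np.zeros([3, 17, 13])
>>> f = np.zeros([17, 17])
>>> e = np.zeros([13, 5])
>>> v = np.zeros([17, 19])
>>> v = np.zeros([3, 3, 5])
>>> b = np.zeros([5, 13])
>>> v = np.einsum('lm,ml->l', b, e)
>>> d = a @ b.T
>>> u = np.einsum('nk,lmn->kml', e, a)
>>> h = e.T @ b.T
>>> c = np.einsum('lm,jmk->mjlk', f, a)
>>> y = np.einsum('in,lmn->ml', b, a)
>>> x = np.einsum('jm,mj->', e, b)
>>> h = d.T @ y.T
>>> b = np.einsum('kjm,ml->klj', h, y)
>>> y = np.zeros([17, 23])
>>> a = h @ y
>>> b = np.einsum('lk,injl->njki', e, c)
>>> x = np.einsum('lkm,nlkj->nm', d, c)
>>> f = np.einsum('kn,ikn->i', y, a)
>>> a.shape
(5, 17, 23)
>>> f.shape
(5,)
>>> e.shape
(13, 5)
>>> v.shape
(5,)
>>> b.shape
(3, 17, 5, 17)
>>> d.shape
(3, 17, 5)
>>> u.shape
(5, 17, 3)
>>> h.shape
(5, 17, 17)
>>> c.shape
(17, 3, 17, 13)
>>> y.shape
(17, 23)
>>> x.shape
(17, 5)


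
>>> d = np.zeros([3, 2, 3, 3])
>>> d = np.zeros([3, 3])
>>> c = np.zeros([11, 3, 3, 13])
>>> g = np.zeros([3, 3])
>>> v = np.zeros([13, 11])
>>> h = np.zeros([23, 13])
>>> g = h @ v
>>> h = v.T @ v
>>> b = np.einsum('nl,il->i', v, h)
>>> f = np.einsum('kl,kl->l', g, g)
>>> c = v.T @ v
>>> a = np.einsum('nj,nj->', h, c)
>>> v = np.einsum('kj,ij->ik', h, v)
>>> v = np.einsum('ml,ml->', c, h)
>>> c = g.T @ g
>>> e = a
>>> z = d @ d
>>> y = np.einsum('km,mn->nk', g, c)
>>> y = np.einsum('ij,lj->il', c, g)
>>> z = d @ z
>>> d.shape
(3, 3)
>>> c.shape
(11, 11)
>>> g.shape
(23, 11)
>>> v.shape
()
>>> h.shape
(11, 11)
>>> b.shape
(11,)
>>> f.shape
(11,)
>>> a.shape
()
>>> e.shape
()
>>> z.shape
(3, 3)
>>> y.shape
(11, 23)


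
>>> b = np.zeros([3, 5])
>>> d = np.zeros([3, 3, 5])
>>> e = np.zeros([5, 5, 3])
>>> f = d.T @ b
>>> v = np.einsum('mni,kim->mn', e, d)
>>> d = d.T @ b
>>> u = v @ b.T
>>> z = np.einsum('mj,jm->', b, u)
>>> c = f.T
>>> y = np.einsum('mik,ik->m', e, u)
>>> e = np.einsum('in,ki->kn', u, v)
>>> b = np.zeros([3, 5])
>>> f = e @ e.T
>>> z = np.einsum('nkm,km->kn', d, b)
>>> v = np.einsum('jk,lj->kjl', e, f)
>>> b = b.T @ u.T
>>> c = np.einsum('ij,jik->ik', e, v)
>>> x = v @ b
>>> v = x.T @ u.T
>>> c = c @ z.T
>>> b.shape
(5, 5)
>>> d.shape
(5, 3, 5)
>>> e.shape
(5, 3)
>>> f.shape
(5, 5)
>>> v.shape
(5, 5, 5)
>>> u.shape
(5, 3)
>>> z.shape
(3, 5)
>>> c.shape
(5, 3)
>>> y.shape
(5,)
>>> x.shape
(3, 5, 5)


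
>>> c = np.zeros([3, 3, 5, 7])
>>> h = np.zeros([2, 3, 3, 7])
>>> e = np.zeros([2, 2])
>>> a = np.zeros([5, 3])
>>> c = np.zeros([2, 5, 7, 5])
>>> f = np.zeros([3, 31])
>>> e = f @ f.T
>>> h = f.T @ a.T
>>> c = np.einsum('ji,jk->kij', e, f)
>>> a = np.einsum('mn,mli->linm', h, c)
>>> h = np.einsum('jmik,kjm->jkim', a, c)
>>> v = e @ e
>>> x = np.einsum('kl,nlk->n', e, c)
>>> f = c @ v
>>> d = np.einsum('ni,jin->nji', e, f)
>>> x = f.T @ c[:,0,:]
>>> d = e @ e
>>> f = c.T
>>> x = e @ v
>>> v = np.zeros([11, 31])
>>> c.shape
(31, 3, 3)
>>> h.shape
(3, 31, 5, 3)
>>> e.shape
(3, 3)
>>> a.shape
(3, 3, 5, 31)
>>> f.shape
(3, 3, 31)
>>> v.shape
(11, 31)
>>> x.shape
(3, 3)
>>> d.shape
(3, 3)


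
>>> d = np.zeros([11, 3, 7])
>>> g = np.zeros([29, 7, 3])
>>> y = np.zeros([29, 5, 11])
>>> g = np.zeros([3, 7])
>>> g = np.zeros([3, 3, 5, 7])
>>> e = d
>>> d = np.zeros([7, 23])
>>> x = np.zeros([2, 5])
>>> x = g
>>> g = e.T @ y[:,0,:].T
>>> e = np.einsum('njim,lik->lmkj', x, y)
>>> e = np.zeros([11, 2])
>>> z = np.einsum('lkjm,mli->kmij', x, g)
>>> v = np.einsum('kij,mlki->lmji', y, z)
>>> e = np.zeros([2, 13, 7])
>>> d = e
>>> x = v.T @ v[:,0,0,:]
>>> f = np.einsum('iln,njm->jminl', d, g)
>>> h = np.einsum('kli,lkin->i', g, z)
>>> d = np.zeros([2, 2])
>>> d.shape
(2, 2)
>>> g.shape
(7, 3, 29)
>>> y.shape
(29, 5, 11)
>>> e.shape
(2, 13, 7)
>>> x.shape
(5, 11, 3, 5)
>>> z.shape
(3, 7, 29, 5)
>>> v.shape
(7, 3, 11, 5)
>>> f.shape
(3, 29, 2, 7, 13)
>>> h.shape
(29,)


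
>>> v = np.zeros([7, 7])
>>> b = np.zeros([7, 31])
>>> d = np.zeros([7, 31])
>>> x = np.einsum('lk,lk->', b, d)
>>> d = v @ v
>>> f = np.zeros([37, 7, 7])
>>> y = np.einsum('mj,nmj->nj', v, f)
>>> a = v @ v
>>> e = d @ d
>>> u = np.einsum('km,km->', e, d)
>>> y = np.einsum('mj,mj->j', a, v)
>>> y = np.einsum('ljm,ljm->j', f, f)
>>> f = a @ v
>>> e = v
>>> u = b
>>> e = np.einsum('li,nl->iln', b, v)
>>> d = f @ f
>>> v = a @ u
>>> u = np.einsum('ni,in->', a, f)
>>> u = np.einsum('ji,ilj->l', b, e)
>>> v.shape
(7, 31)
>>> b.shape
(7, 31)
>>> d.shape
(7, 7)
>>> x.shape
()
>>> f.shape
(7, 7)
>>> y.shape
(7,)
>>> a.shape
(7, 7)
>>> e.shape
(31, 7, 7)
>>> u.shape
(7,)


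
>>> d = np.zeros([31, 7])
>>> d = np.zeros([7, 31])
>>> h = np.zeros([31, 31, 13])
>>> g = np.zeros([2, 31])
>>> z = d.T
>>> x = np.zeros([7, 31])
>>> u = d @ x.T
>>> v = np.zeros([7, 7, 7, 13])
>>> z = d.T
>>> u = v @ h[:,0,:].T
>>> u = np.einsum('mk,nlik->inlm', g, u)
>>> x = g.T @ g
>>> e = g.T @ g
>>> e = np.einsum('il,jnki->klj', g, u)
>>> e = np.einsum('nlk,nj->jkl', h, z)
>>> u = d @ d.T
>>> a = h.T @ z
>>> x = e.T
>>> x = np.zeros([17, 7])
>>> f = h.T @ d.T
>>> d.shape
(7, 31)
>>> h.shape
(31, 31, 13)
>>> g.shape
(2, 31)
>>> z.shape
(31, 7)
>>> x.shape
(17, 7)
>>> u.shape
(7, 7)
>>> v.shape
(7, 7, 7, 13)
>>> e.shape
(7, 13, 31)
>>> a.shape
(13, 31, 7)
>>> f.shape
(13, 31, 7)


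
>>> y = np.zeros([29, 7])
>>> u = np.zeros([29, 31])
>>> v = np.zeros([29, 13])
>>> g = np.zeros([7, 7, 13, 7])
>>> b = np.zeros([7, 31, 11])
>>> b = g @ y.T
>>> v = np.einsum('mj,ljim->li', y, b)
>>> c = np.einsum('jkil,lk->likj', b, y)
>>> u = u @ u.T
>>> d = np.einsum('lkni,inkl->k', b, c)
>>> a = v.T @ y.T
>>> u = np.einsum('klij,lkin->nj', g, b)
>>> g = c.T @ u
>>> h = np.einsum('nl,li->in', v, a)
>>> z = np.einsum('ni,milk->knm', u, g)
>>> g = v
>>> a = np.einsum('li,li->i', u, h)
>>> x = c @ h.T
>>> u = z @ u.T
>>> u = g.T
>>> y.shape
(29, 7)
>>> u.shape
(13, 7)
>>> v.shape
(7, 13)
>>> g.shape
(7, 13)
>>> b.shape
(7, 7, 13, 29)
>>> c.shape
(29, 13, 7, 7)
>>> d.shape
(7,)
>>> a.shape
(7,)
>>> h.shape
(29, 7)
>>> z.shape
(7, 29, 7)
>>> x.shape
(29, 13, 7, 29)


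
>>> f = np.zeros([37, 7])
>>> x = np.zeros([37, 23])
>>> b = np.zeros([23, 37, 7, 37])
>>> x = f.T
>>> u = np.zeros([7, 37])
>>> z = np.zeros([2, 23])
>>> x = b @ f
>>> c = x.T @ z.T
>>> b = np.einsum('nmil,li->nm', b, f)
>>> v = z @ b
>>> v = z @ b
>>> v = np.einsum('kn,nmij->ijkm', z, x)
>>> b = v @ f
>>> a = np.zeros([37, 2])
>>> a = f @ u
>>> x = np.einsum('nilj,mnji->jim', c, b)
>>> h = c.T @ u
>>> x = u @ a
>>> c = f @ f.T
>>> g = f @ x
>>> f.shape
(37, 7)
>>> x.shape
(7, 37)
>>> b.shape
(7, 7, 2, 7)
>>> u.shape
(7, 37)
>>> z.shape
(2, 23)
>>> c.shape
(37, 37)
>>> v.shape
(7, 7, 2, 37)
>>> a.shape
(37, 37)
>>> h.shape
(2, 37, 7, 37)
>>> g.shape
(37, 37)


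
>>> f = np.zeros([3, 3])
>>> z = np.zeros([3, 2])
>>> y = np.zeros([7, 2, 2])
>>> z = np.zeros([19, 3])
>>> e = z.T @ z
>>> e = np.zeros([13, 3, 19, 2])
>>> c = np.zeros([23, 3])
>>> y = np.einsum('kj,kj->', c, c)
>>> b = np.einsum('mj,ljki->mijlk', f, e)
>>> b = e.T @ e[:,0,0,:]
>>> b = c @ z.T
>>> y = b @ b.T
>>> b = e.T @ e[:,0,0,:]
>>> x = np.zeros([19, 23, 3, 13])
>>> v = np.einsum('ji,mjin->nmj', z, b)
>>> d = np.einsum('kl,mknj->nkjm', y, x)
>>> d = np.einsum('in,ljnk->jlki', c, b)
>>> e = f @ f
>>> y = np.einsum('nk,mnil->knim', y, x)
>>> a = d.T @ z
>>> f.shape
(3, 3)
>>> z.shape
(19, 3)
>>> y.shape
(23, 23, 3, 19)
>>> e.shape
(3, 3)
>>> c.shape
(23, 3)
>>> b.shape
(2, 19, 3, 2)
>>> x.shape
(19, 23, 3, 13)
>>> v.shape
(2, 2, 19)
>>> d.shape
(19, 2, 2, 23)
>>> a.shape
(23, 2, 2, 3)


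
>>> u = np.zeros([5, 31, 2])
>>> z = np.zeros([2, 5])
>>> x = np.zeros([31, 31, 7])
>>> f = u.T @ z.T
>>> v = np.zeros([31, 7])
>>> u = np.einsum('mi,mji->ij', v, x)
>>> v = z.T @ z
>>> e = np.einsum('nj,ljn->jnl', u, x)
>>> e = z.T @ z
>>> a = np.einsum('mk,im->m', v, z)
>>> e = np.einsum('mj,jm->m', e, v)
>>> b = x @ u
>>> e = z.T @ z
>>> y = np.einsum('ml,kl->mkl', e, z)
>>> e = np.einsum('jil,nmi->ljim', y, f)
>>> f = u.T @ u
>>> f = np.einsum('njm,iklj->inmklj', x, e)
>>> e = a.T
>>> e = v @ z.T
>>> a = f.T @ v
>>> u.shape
(7, 31)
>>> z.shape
(2, 5)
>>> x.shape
(31, 31, 7)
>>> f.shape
(5, 31, 7, 5, 2, 31)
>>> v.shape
(5, 5)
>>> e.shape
(5, 2)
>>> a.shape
(31, 2, 5, 7, 31, 5)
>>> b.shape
(31, 31, 31)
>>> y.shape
(5, 2, 5)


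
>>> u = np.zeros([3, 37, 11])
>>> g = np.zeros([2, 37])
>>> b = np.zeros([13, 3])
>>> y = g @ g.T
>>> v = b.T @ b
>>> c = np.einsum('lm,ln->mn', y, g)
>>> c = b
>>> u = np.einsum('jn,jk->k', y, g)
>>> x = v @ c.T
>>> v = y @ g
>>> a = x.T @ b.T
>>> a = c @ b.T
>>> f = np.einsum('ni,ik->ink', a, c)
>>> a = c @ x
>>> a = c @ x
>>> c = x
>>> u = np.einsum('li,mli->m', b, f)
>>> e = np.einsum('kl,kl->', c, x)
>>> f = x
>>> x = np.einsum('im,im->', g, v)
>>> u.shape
(13,)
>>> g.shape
(2, 37)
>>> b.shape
(13, 3)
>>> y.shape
(2, 2)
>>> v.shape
(2, 37)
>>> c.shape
(3, 13)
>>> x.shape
()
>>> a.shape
(13, 13)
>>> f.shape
(3, 13)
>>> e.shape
()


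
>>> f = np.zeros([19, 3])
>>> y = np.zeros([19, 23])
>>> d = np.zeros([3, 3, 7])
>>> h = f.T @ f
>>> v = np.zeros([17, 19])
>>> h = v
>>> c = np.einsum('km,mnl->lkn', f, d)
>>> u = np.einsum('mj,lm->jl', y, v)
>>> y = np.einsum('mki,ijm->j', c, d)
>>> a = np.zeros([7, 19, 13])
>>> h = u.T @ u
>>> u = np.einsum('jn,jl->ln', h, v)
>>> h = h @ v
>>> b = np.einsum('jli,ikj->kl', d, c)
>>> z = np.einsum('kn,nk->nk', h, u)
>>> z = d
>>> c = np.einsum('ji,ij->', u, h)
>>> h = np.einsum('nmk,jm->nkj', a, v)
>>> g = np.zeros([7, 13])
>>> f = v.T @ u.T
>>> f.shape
(19, 19)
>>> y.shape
(3,)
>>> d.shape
(3, 3, 7)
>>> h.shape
(7, 13, 17)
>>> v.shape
(17, 19)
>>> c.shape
()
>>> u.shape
(19, 17)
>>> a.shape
(7, 19, 13)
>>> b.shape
(19, 3)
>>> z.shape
(3, 3, 7)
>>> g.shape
(7, 13)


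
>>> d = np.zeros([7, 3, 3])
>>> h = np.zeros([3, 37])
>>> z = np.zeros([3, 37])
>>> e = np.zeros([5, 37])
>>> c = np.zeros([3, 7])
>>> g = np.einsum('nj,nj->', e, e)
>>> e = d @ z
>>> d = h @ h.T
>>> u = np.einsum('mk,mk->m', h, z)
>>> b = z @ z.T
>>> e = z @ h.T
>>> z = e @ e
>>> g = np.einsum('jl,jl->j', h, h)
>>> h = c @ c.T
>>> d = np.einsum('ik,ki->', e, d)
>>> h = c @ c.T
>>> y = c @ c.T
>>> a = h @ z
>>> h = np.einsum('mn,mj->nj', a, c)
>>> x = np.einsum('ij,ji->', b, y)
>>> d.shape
()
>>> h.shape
(3, 7)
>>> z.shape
(3, 3)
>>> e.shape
(3, 3)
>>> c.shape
(3, 7)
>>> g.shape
(3,)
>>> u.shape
(3,)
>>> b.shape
(3, 3)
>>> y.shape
(3, 3)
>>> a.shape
(3, 3)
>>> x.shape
()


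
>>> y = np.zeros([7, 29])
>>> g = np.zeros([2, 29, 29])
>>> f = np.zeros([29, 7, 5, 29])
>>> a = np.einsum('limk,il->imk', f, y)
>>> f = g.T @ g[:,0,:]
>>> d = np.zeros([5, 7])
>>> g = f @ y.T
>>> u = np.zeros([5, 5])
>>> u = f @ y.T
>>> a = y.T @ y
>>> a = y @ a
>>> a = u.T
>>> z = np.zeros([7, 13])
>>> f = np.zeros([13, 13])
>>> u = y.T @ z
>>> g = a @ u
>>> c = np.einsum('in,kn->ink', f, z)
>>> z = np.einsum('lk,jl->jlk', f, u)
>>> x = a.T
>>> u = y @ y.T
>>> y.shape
(7, 29)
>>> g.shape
(7, 29, 13)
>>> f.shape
(13, 13)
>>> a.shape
(7, 29, 29)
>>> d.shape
(5, 7)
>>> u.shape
(7, 7)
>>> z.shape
(29, 13, 13)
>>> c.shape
(13, 13, 7)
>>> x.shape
(29, 29, 7)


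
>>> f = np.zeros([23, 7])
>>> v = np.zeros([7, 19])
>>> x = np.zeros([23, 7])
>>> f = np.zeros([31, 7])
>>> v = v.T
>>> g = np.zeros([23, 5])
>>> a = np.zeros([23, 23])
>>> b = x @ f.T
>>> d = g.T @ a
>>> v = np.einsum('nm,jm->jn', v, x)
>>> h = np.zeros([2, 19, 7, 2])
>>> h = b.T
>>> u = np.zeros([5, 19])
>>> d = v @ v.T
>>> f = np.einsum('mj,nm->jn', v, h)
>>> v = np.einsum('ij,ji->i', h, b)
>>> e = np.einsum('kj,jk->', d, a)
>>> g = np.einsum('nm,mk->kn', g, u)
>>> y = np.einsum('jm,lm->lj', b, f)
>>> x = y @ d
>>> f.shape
(19, 31)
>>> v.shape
(31,)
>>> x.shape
(19, 23)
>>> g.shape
(19, 23)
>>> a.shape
(23, 23)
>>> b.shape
(23, 31)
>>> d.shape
(23, 23)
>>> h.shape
(31, 23)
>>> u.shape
(5, 19)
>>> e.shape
()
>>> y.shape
(19, 23)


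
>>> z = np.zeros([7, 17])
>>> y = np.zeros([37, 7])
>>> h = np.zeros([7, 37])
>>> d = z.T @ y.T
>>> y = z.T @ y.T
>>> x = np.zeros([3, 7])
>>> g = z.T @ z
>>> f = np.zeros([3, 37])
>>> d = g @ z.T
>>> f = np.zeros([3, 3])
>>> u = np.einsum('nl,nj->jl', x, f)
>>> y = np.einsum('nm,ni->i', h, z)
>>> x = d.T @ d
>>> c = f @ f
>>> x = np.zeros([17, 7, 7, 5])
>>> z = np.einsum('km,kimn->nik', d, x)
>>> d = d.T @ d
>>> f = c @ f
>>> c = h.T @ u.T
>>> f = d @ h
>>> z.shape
(5, 7, 17)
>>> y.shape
(17,)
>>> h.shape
(7, 37)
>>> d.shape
(7, 7)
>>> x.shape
(17, 7, 7, 5)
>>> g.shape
(17, 17)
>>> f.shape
(7, 37)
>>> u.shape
(3, 7)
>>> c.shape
(37, 3)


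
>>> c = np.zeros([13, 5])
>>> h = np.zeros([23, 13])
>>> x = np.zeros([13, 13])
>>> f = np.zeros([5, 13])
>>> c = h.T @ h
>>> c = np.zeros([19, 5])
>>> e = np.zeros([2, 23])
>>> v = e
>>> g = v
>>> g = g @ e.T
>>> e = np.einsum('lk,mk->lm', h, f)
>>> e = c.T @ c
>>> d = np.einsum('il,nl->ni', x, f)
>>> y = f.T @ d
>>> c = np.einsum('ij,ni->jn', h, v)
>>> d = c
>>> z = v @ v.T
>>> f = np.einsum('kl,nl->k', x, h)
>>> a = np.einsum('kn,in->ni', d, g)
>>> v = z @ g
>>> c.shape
(13, 2)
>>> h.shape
(23, 13)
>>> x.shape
(13, 13)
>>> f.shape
(13,)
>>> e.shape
(5, 5)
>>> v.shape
(2, 2)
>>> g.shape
(2, 2)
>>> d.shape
(13, 2)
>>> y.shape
(13, 13)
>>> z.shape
(2, 2)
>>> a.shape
(2, 2)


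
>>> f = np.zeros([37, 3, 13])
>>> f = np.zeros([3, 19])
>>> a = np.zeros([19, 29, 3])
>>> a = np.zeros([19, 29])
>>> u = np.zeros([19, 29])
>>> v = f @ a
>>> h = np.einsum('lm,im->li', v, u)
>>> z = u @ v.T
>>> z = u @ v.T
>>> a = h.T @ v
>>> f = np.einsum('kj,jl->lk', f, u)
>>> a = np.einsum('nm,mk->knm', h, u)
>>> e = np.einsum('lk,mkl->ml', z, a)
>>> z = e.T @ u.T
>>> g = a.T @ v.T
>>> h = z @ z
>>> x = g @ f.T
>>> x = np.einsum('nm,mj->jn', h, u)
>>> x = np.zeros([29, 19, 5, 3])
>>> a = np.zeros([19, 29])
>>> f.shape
(29, 3)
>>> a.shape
(19, 29)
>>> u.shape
(19, 29)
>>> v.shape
(3, 29)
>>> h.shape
(19, 19)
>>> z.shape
(19, 19)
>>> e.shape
(29, 19)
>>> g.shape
(19, 3, 3)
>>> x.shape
(29, 19, 5, 3)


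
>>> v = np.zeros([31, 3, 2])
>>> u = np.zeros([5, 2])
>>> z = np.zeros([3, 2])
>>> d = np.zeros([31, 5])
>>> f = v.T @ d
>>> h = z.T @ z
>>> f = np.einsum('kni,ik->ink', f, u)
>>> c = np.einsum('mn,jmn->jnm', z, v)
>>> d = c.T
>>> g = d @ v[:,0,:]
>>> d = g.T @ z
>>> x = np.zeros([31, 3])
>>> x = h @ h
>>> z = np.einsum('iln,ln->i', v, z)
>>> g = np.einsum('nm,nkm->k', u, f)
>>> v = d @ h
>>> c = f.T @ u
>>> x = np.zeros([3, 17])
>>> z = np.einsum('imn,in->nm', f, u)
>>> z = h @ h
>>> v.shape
(2, 2, 2)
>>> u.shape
(5, 2)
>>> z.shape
(2, 2)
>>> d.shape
(2, 2, 2)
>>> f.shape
(5, 3, 2)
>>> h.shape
(2, 2)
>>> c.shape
(2, 3, 2)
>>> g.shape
(3,)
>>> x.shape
(3, 17)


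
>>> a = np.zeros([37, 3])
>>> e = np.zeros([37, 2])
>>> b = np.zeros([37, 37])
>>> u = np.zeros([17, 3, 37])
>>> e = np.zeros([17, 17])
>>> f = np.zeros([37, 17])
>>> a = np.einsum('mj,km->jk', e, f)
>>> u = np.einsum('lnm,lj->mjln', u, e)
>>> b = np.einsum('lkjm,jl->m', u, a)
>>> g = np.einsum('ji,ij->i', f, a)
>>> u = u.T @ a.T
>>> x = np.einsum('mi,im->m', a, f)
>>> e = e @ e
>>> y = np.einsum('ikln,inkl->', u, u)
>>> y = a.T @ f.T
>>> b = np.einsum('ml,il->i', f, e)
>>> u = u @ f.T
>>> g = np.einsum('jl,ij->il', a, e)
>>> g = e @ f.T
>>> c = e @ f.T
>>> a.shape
(17, 37)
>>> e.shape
(17, 17)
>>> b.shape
(17,)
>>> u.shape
(3, 17, 17, 37)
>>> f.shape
(37, 17)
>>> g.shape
(17, 37)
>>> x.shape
(17,)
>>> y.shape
(37, 37)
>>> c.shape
(17, 37)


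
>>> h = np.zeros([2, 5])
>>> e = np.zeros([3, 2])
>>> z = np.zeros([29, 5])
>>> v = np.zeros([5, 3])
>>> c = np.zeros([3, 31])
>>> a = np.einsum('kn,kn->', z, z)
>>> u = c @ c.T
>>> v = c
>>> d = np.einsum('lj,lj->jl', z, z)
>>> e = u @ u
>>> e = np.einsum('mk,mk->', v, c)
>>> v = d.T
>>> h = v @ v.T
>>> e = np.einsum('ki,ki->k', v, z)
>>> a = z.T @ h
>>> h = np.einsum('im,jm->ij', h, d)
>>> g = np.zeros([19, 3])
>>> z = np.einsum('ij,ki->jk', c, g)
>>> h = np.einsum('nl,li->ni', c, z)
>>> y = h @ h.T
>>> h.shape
(3, 19)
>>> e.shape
(29,)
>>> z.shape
(31, 19)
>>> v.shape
(29, 5)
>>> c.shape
(3, 31)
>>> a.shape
(5, 29)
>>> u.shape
(3, 3)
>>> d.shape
(5, 29)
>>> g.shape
(19, 3)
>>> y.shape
(3, 3)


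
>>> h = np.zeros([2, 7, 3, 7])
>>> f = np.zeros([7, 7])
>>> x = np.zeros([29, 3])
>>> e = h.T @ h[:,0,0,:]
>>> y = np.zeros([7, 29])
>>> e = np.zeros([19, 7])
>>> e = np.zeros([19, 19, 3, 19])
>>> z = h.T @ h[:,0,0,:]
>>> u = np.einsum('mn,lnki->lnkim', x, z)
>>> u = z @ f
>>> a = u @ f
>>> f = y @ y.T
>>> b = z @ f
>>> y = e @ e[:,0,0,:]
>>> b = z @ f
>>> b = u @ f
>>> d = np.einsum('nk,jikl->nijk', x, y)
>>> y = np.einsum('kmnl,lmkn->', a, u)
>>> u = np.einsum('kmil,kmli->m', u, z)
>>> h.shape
(2, 7, 3, 7)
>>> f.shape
(7, 7)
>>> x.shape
(29, 3)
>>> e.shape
(19, 19, 3, 19)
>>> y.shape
()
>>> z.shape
(7, 3, 7, 7)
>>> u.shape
(3,)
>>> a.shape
(7, 3, 7, 7)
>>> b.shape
(7, 3, 7, 7)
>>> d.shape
(29, 19, 19, 3)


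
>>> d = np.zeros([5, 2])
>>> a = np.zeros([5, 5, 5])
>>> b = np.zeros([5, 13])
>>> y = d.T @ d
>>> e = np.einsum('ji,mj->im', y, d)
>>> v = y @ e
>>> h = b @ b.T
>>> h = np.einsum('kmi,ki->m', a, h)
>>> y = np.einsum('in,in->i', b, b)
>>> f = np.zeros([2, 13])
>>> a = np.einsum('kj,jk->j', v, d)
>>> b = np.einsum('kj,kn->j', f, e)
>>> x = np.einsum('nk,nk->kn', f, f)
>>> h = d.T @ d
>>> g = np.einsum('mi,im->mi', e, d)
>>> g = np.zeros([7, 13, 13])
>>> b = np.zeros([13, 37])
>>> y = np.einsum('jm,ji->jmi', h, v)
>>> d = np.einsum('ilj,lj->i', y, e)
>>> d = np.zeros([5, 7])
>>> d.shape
(5, 7)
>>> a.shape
(5,)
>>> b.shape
(13, 37)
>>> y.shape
(2, 2, 5)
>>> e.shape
(2, 5)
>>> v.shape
(2, 5)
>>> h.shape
(2, 2)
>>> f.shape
(2, 13)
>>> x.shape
(13, 2)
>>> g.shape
(7, 13, 13)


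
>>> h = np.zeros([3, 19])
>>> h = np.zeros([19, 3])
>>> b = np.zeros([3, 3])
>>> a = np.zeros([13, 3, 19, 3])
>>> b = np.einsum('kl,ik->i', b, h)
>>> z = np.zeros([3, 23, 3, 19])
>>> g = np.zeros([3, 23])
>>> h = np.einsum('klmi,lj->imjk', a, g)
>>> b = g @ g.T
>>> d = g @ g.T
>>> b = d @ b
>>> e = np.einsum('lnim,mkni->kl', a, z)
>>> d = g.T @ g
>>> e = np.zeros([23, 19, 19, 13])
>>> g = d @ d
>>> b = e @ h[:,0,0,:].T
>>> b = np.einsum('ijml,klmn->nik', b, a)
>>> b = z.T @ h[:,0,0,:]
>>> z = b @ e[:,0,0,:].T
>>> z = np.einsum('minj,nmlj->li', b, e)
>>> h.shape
(3, 19, 23, 13)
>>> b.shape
(19, 3, 23, 13)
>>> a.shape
(13, 3, 19, 3)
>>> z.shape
(19, 3)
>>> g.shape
(23, 23)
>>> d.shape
(23, 23)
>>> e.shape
(23, 19, 19, 13)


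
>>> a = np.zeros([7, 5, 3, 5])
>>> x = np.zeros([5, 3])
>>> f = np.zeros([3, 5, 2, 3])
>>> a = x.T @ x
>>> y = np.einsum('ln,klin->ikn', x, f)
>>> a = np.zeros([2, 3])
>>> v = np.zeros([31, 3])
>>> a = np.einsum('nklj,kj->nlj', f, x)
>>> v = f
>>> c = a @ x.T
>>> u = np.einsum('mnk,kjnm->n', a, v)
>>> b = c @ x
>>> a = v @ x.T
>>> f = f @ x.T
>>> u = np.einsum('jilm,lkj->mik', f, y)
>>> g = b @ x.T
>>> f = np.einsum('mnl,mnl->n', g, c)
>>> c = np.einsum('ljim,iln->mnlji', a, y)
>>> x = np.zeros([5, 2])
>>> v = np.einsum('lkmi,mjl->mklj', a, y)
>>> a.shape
(3, 5, 2, 5)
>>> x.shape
(5, 2)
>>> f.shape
(2,)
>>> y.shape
(2, 3, 3)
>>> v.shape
(2, 5, 3, 3)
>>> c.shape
(5, 3, 3, 5, 2)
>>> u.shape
(5, 5, 3)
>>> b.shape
(3, 2, 3)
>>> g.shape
(3, 2, 5)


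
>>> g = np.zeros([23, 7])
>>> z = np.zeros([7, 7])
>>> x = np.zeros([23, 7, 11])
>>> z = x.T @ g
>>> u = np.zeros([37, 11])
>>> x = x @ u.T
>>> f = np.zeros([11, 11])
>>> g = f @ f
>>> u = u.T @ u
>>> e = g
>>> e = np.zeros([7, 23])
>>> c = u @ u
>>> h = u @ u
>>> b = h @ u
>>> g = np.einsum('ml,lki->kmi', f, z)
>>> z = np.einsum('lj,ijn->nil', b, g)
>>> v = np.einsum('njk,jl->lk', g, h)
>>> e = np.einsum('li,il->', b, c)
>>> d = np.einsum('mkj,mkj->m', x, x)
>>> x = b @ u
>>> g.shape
(7, 11, 7)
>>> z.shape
(7, 7, 11)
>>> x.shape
(11, 11)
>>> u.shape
(11, 11)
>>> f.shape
(11, 11)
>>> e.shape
()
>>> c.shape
(11, 11)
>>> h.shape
(11, 11)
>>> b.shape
(11, 11)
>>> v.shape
(11, 7)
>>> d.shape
(23,)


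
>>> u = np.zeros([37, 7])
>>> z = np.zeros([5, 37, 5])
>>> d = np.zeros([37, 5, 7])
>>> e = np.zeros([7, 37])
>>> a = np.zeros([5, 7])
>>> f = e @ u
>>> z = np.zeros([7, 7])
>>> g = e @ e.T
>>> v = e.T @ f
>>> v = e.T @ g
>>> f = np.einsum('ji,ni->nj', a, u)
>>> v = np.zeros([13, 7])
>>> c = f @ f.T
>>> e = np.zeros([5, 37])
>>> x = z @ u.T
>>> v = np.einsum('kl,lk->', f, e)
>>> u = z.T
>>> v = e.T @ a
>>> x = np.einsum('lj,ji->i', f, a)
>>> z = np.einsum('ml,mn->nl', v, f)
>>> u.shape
(7, 7)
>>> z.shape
(5, 7)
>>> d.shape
(37, 5, 7)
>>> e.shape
(5, 37)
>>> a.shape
(5, 7)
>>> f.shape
(37, 5)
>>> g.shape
(7, 7)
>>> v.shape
(37, 7)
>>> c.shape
(37, 37)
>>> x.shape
(7,)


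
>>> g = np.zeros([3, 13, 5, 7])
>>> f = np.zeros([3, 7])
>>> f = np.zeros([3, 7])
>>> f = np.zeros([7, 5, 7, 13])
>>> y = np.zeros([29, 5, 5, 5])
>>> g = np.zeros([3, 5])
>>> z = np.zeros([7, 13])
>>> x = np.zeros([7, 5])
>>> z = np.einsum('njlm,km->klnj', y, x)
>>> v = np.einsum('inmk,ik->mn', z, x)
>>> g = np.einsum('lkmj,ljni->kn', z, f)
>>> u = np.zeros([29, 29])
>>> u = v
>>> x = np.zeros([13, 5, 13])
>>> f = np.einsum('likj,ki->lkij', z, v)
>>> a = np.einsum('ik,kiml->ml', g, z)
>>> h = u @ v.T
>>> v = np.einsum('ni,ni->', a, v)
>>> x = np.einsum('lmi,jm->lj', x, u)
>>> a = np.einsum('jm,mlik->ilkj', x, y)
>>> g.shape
(5, 7)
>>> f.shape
(7, 29, 5, 5)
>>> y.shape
(29, 5, 5, 5)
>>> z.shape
(7, 5, 29, 5)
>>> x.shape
(13, 29)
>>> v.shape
()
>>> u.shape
(29, 5)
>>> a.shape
(5, 5, 5, 13)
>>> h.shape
(29, 29)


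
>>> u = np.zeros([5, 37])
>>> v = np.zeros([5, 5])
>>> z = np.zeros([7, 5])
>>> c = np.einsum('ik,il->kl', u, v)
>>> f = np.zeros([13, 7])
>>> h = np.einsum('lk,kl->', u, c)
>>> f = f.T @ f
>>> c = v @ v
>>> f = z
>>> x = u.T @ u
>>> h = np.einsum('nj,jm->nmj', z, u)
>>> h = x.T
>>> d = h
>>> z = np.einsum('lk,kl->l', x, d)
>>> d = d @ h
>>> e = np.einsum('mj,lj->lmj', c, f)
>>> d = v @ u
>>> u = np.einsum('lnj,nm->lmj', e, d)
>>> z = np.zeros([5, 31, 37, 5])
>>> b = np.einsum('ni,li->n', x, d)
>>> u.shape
(7, 37, 5)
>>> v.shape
(5, 5)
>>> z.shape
(5, 31, 37, 5)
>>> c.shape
(5, 5)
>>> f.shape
(7, 5)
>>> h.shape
(37, 37)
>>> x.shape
(37, 37)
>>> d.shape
(5, 37)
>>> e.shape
(7, 5, 5)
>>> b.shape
(37,)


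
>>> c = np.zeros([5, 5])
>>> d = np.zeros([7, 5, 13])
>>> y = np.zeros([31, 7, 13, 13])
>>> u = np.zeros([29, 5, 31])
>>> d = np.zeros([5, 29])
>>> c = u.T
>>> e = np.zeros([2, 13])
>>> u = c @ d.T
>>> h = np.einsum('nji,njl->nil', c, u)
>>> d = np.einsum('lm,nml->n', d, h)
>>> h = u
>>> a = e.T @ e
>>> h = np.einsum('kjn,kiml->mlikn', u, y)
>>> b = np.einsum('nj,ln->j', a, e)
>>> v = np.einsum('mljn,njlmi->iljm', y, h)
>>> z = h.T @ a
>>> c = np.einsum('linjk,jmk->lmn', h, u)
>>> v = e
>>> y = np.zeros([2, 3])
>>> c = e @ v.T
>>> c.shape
(2, 2)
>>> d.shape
(31,)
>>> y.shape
(2, 3)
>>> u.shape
(31, 5, 5)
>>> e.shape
(2, 13)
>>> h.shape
(13, 13, 7, 31, 5)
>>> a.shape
(13, 13)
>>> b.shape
(13,)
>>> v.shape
(2, 13)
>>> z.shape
(5, 31, 7, 13, 13)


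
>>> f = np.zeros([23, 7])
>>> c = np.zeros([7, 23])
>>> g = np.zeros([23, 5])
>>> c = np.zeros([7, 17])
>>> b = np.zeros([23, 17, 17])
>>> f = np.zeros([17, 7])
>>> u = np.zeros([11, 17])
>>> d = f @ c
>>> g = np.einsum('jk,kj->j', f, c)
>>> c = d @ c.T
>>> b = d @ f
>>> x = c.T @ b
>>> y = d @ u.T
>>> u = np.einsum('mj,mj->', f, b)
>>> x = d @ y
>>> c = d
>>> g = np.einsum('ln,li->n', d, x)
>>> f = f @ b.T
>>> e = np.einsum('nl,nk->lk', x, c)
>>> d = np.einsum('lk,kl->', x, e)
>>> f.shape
(17, 17)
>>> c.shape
(17, 17)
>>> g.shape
(17,)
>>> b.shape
(17, 7)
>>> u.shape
()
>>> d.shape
()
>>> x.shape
(17, 11)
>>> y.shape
(17, 11)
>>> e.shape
(11, 17)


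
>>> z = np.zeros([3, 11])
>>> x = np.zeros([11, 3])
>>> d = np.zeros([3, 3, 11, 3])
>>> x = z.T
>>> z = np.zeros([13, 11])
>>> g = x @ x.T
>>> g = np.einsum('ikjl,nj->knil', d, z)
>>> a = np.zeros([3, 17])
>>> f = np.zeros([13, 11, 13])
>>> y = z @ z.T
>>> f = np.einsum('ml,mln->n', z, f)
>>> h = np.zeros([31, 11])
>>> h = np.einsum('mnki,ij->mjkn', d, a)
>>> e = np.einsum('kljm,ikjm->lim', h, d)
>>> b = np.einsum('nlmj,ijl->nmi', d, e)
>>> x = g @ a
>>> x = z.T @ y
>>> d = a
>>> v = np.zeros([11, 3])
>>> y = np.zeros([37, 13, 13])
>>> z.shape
(13, 11)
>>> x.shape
(11, 13)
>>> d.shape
(3, 17)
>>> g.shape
(3, 13, 3, 3)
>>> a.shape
(3, 17)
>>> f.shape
(13,)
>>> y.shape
(37, 13, 13)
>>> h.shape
(3, 17, 11, 3)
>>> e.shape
(17, 3, 3)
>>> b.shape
(3, 11, 17)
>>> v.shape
(11, 3)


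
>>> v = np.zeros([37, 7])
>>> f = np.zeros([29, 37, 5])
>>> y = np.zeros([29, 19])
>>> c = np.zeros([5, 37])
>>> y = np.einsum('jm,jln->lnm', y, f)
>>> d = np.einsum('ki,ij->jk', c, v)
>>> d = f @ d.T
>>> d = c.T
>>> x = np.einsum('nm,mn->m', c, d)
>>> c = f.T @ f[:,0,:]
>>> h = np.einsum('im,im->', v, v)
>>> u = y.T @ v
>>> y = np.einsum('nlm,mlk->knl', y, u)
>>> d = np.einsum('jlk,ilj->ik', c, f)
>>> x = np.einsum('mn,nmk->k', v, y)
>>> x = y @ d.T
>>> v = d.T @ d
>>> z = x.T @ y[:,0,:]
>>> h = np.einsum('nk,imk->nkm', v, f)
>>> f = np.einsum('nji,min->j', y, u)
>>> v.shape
(5, 5)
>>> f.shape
(37,)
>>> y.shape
(7, 37, 5)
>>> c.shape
(5, 37, 5)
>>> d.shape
(29, 5)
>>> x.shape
(7, 37, 29)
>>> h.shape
(5, 5, 37)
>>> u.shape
(19, 5, 7)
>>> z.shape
(29, 37, 5)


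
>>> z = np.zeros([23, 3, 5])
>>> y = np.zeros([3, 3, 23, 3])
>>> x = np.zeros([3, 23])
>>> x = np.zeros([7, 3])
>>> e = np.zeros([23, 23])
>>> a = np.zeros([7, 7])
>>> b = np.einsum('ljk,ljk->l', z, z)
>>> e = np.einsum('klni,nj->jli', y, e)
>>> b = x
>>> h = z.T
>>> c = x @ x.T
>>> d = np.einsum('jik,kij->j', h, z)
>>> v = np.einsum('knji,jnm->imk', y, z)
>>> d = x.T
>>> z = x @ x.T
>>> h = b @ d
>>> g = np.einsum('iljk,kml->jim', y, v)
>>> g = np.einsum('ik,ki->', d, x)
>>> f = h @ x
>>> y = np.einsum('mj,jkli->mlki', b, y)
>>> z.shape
(7, 7)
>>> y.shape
(7, 23, 3, 3)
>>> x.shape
(7, 3)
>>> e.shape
(23, 3, 3)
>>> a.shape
(7, 7)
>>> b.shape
(7, 3)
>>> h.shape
(7, 7)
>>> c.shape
(7, 7)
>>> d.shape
(3, 7)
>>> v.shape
(3, 5, 3)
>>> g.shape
()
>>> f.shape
(7, 3)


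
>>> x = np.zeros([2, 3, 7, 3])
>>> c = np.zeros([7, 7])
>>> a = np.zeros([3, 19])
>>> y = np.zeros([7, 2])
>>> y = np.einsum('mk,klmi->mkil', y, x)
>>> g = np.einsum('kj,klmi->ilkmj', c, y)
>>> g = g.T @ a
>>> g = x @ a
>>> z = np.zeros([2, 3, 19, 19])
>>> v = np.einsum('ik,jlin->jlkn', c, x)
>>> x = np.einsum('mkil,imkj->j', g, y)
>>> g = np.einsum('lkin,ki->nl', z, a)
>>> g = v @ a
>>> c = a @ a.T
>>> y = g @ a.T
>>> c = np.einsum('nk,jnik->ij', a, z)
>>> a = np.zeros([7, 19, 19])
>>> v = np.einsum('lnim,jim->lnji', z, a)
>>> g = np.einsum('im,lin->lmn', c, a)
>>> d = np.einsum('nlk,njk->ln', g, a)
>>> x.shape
(3,)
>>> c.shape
(19, 2)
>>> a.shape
(7, 19, 19)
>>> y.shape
(2, 3, 7, 3)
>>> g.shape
(7, 2, 19)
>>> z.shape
(2, 3, 19, 19)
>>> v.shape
(2, 3, 7, 19)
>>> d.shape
(2, 7)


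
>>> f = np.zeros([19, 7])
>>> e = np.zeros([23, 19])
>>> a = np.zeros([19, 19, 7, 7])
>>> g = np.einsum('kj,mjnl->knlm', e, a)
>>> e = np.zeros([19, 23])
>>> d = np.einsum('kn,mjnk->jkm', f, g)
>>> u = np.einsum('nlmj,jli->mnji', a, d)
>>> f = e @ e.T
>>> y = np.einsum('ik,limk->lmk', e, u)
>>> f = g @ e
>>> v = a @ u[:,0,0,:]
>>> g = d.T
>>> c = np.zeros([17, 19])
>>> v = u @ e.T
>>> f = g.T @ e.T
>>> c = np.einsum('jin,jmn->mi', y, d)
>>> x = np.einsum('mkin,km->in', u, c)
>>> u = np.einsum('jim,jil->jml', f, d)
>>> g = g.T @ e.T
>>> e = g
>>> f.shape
(7, 19, 19)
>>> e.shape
(7, 19, 19)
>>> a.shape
(19, 19, 7, 7)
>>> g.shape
(7, 19, 19)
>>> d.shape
(7, 19, 23)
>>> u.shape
(7, 19, 23)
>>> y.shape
(7, 7, 23)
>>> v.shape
(7, 19, 7, 19)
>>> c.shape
(19, 7)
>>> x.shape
(7, 23)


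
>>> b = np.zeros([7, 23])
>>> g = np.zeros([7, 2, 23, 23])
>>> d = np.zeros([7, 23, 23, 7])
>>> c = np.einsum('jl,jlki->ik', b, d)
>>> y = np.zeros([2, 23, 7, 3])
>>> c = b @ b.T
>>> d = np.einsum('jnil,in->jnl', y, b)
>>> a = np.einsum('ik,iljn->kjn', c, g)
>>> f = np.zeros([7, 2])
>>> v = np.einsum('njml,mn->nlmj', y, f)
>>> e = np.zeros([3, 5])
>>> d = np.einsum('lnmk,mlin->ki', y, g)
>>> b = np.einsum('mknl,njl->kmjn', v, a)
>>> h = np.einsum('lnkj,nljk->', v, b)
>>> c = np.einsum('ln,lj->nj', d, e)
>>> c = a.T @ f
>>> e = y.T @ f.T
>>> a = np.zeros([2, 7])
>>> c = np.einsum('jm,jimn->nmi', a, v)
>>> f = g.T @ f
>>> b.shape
(3, 2, 23, 7)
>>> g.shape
(7, 2, 23, 23)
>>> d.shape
(3, 23)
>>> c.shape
(23, 7, 3)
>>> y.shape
(2, 23, 7, 3)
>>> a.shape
(2, 7)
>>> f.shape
(23, 23, 2, 2)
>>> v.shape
(2, 3, 7, 23)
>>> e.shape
(3, 7, 23, 7)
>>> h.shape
()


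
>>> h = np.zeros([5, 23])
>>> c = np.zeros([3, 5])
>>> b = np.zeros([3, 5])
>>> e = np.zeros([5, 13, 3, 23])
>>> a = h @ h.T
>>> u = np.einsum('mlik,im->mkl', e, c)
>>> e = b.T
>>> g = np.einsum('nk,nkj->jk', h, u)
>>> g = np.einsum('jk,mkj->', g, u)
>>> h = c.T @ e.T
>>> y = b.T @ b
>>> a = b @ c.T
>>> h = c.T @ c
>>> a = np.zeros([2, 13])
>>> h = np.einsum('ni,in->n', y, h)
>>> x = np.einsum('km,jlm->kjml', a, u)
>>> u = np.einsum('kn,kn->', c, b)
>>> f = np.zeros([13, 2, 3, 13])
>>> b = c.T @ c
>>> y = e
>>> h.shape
(5,)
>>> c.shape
(3, 5)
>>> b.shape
(5, 5)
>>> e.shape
(5, 3)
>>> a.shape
(2, 13)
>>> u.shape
()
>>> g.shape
()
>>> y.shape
(5, 3)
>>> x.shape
(2, 5, 13, 23)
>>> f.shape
(13, 2, 3, 13)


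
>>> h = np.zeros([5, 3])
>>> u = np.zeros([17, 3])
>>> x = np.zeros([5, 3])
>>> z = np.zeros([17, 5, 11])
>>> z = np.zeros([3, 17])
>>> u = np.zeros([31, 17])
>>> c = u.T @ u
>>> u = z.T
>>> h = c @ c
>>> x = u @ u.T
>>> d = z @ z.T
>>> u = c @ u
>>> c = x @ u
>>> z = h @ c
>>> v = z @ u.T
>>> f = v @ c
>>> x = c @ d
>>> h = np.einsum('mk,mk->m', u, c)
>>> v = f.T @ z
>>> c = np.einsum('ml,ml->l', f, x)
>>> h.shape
(17,)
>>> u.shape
(17, 3)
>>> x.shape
(17, 3)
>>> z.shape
(17, 3)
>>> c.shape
(3,)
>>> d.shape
(3, 3)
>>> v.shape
(3, 3)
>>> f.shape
(17, 3)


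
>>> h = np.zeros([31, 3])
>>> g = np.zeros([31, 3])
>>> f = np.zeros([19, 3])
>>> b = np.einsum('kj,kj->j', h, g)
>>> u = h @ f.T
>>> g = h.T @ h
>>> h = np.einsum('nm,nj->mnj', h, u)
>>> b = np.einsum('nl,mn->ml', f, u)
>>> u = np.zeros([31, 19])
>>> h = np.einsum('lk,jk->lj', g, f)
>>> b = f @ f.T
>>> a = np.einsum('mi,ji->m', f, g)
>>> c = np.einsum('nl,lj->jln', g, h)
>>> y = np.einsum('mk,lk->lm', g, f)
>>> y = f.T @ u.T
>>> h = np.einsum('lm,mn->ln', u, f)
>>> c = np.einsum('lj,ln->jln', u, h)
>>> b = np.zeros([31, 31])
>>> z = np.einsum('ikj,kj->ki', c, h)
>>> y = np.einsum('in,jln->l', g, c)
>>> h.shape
(31, 3)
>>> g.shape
(3, 3)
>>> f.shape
(19, 3)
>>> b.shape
(31, 31)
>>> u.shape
(31, 19)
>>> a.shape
(19,)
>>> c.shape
(19, 31, 3)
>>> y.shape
(31,)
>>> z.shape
(31, 19)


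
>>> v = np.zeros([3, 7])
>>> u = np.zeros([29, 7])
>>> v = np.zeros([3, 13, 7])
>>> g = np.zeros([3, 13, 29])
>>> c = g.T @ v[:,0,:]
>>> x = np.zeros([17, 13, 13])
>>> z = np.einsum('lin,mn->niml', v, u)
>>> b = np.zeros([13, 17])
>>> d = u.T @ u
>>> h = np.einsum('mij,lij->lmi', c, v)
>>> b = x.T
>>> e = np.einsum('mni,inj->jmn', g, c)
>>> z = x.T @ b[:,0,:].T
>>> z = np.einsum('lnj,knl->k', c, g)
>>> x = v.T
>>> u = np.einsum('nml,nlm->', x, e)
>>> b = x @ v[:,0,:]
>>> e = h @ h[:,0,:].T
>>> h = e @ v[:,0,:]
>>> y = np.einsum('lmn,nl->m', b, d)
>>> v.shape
(3, 13, 7)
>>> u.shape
()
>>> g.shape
(3, 13, 29)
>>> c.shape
(29, 13, 7)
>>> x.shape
(7, 13, 3)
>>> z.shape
(3,)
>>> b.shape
(7, 13, 7)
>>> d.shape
(7, 7)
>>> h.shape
(3, 29, 7)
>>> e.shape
(3, 29, 3)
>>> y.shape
(13,)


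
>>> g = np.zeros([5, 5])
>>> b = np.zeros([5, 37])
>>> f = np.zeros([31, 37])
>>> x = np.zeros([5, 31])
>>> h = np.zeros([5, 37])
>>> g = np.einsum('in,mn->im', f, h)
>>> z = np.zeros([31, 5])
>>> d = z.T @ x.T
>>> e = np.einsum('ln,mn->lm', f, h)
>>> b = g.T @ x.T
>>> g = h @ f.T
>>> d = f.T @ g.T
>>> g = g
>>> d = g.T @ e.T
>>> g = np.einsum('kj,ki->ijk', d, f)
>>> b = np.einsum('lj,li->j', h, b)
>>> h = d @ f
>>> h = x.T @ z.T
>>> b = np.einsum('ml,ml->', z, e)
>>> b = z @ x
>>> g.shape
(37, 31, 31)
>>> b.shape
(31, 31)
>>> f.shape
(31, 37)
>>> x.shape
(5, 31)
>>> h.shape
(31, 31)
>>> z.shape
(31, 5)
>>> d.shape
(31, 31)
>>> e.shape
(31, 5)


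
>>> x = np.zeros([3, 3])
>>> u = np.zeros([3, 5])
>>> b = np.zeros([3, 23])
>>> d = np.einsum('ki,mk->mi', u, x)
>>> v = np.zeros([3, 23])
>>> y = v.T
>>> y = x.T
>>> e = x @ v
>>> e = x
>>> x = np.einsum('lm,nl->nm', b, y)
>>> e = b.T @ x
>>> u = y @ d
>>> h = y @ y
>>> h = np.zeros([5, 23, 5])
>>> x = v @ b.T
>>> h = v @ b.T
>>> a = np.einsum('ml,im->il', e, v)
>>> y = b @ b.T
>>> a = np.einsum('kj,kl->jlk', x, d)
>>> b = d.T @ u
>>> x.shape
(3, 3)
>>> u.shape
(3, 5)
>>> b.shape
(5, 5)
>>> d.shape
(3, 5)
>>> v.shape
(3, 23)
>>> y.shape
(3, 3)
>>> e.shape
(23, 23)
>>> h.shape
(3, 3)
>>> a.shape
(3, 5, 3)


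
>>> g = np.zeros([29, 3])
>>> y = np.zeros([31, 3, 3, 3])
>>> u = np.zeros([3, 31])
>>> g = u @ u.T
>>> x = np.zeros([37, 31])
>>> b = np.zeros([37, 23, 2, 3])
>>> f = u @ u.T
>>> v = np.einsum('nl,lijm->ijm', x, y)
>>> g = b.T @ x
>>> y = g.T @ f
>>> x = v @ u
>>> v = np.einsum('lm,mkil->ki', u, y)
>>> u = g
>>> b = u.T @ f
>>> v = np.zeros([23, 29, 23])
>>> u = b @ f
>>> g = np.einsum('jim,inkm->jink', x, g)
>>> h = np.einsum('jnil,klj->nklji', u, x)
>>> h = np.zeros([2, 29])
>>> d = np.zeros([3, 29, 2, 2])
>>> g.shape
(3, 3, 2, 23)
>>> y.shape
(31, 23, 2, 3)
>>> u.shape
(31, 23, 2, 3)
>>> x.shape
(3, 3, 31)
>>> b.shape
(31, 23, 2, 3)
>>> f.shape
(3, 3)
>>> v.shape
(23, 29, 23)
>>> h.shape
(2, 29)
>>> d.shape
(3, 29, 2, 2)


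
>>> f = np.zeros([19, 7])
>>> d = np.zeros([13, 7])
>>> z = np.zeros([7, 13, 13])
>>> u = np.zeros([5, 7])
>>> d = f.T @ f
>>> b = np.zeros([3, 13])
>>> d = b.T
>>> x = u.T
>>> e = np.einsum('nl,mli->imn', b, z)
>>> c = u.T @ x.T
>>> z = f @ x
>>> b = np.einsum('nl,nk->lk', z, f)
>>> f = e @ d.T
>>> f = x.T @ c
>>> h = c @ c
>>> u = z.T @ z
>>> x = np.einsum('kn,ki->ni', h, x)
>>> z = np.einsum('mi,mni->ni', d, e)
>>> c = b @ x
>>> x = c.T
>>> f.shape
(5, 7)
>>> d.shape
(13, 3)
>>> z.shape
(7, 3)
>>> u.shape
(5, 5)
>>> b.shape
(5, 7)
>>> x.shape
(5, 5)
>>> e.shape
(13, 7, 3)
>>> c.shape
(5, 5)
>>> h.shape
(7, 7)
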